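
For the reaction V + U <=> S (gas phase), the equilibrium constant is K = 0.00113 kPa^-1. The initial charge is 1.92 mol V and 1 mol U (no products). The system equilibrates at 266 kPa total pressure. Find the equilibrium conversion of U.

Take 1 mol U as basis and let X be its fractional conversion, so ξ = X.
Species balance: n_V = 1.92 − X; n_U = 1 − X; n_S = X.
Total moles n_T = 2.92 − X.
With p_i = (n_i/n_T)P, K = p_S / (p_V p_U).
Setting this equal to 0.00113 kPa^-1 and taking the physical root (0 < X < 1) gives X = 0.161.

X = 0.161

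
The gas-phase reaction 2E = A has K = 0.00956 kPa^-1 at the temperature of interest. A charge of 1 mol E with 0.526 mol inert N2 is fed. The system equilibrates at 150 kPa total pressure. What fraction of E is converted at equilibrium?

Let X = conversion of E (basis 1 mol E); extent of reaction ξ = 0.5X.
At extent ξ: n_E = 1 − X; n_A = 0.5X; n_I = 0.526 (inert).
Summing: n_T = 1.53 − 0.5X.
With p_i = (n_i/n_T)P, K = p_A / (p_E^2).
Substituting and setting equal to 0.00956 kPa^-1 gives a polynomial in X; the root in (0,1) is X = 0.521.

X = 0.521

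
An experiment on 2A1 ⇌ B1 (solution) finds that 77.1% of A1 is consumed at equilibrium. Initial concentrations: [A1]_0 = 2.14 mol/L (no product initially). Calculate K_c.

K_c = 3.44 L/mol

Let X = conversion of A1.
Concentrations: [A1] = 2.14 − 2.14X; [B1] = 1.07X.
At X = 0.771: [A1] = 0.49, [B1] = 0.825.
K_c = [B1] / ([A1]^2) = 3.44 L/mol.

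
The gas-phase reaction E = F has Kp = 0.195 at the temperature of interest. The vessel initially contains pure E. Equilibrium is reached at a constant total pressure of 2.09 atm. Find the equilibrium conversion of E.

X = 0.163

Basis: 1 mol E initially; let X = conversion of E. Extent ξ = X.
Mole table: n_E = 1 − X; n_F = X.
n_T stays at 1 (no change in mole number).
With p_i = (n_i/n_T)P, Kp = p_F / (p_E).
Setting this equal to 0.195 and taking the physical root (0 < X < 1) gives X = 0.163.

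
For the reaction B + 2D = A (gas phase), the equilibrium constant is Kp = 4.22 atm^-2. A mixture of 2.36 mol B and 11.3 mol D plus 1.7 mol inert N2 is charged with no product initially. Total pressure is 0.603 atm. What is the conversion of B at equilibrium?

Basis: 2.36 mol B initially; let X = conversion of B. Extent ξ = 2.36X.
Mole table: n_B = 2.36 − 2.36X; n_D = 11.3 − 4.72X; n_A = 2.36X; n_I = 1.7 (inert).
Summing: n_T = 15.4 − 4.72X.
With p_i = (n_i/n_T)P, Kp = p_A / (p_B p_D^2).
This yields a degree-3 equation in X; solving on (0,1), X = 0.426.

X = 0.426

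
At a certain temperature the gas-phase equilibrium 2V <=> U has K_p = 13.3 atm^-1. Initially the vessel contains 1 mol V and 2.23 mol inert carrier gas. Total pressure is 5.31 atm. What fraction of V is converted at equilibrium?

X = 0.869

Basis: 1 mol V initially; let X = conversion of V. Extent ξ = 0.5X.
Species balance: n_V = 1 − X; n_U = 0.5X; n_I = 2.23 (inert).
Total moles n_T = 3.23 − 0.5X.
Mole fractions y_i = n_i/n_T; K_p = p_U / (p_V^2) with p_i = y_i·P.
This yields a degree-2 equation in X; solving on (0,1), X = 0.869.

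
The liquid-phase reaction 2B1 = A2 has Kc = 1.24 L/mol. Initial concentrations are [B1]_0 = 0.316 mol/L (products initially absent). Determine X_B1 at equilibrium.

Let X = conversion of B1; extent ξ = 0.316X/2 mol/L.
Concentrations: [B1] = 0.316 − 0.316X; [A2] = 0.158X.
Kc = [A2] / ([B1]^2).
Setting equal to 1.24 and solving for X on (0,1) gives X = 0.341.

X = 0.341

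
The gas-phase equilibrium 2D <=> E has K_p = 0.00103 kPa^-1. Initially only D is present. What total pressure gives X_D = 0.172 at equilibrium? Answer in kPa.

Take 1 mol D as basis and let X be its fractional conversion, so ξ = 0.5X.
Mole table: n_D = 1 − X; n_E = 0.5X.
n_T = Σnᵢ = 1 − 0.5X.
K_p = p_E / (p_D^2) with p_i = (n_i/n_T)·P.
At X = 0.172: the mole-fraction product g(X) = Π y_i^ν_i = 0.1147. Since K_p = g(X)·P^{-1}, P = (g/K_p)^(1/1) = (0.1147/0.00103)^(1/1) = 111 kPa.

P = 111 kPa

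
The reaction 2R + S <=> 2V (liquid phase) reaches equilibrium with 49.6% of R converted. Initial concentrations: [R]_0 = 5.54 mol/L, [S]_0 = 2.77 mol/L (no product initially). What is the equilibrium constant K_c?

Let X = conversion of R.
Concentrations: [R] = 5.54 − 5.54X; [S] = 2.77 − 2.77X; [V] = 5.54X.
At X = 0.496: [R] = 2.79, [S] = 1.4, [V] = 2.75.
K_c = [V]^2 / ([R]^2 [S]) = 0.694 L/mol.

K_c = 0.694 L/mol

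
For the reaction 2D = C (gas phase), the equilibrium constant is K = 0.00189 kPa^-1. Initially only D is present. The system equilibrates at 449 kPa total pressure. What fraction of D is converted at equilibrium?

X = 0.523

Basis: 1 mol D initially; let X = conversion of D. Extent ξ = 0.5X.
Mole table: n_D = 1 − X; n_C = 0.5X.
Summing: n_T = 1 − 0.5X.
Mole fractions y_i = n_i/n_T; K = p_C / (p_D^2) with p_i = y_i·P.
Equating to 0.00189 kPa^-1 and solving on 0 < X < 1: X = 0.523.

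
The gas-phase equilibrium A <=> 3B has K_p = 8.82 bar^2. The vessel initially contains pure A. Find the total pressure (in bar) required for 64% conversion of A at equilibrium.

Basis: 1 mol A initially; let X = conversion of A. Extent ξ = X.
Mole table: n_A = 1 − X; n_B = 3X.
Summing: n_T = 1 + 2X.
K_p = p_B^3 / (p_A) with p_i = (n_i/n_T)·P.
At X = 0.64: the mole-fraction product g(X) = Π y_i^ν_i = 3.782. Since K_p = g(X)·P^{2}, P = (K_p/g)^(1/2) = (8.82/3.782)^(1/2) = 1.53 bar.

P = 1.53 bar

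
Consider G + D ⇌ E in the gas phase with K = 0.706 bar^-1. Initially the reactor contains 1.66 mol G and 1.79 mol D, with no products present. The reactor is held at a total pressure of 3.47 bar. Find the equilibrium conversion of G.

X = 0.479

Basis: 1.66 mol G initially; let X = conversion of G. Extent ξ = 1.66X.
At extent ξ: n_G = 1.66 − 1.66X; n_D = 1.79 − 1.66X; n_E = 1.66X.
Summing: n_T = 3.45 − 1.66X.
With p_i = (n_i/n_T)P, K = p_E / (p_G p_D).
Substituting and setting equal to 0.706 bar^-1 gives a polynomial in X; the root in (0,1) is X = 0.479.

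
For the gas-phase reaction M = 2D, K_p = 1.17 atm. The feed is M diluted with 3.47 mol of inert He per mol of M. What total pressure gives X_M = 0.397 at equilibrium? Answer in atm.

Take 1 mol M as basis and let X be its fractional conversion, so ξ = X.
Species balance: n_M = 1 − X; n_D = 2X; n_I = 3.47 (inert).
n_T = Σnᵢ = 4.47 + X.
K_p = p_D^2 / (p_M) with p_i = (n_i/n_T)·P.
At X = 0.397: the mole-fraction product g(X) = Π y_i^ν_i = 0.2148. Since K_p = g(X)·P^{1}, P = (K_p/g)^(1/1) = (1.17/0.2148)^(1/1) = 5.45 atm.

P = 5.45 atm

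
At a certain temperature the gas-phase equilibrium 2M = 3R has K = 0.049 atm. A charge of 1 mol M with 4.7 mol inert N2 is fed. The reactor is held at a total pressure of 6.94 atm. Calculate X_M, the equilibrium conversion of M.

X = 0.198

Basis: 1 mol M initially; let X = conversion of M. Extent ξ = 0.5X.
Mole table: n_M = 1 − X; n_R = 1.5X; n_I = 4.7 (inert).
n_T = Σnᵢ = 5.7 + 0.5X.
With p_i = (n_i/n_T)P, K = p_R^3 / (p_M^2).
Substituting and setting equal to 0.049 atm gives a polynomial in X; the root in (0,1) is X = 0.198.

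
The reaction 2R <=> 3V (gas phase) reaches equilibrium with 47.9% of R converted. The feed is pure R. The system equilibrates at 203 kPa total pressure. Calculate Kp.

Kp = 224 kPa

Basis: 1 mol R initially; let X = conversion of R. Extent ξ = 0.5X.
Mole table: n_R = 1 − X; n_V = 1.5X.
Total moles n_T = 1 + 0.5X.
At X = 0.479: n_R = 0.521, n_V = 0.718, n_T = 1.24.
p_i = (n_i/n_T)·P. Kp = p_V^3 / (p_R^2) = 224 kPa.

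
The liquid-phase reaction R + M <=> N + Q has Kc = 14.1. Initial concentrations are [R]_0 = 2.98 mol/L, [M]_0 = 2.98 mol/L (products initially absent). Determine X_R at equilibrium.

X = 0.790

Let X = conversion of R; extent ξ = 2.98·X mol/L.
Concentrations: [R] = 2.98 − 2.98X; [M] = 2.98 − 2.98X; [N] = 2.98X; [Q] = 2.98X.
Kc = [N] [Q] / ([R] [M]).
This equals 14.1 at X = 0.790 (the root in 0 < X < 1).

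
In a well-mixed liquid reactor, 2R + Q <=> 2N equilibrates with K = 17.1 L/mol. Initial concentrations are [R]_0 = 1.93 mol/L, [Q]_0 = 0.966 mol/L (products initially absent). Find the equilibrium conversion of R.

Let X = conversion of R; extent ξ = 1.93X/2 mol/L.
Concentrations: [R] = 1.93 − 1.93X; [Q] = 0.966 − 0.965X; [N] = 1.93X.
K = [N]^2 / ([R]^2 [Q]).
This equals 17.1 at X = 0.693 (the root in 0 < X < 1).

X = 0.693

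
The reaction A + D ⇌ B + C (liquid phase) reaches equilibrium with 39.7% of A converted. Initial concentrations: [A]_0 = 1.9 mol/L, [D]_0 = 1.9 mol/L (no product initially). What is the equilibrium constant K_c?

K_c = 0.433

Let X = conversion of A.
Concentrations: [A] = 1.9 − 1.9X; [D] = 1.9 − 1.9X; [B] = 1.9X; [C] = 1.9X.
At X = 0.397: [A] = 1.15, [D] = 1.15, [B] = 0.754, [C] = 0.754.
K_c = [B] [C] / ([A] [D]) = 0.433.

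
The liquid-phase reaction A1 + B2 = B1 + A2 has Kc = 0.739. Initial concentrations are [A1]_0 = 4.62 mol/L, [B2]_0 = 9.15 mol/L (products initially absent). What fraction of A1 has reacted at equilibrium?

X = 0.619

Let X = conversion of A1; extent ξ = 4.62·X mol/L.
Concentrations: [A1] = 4.62 − 4.62X; [B2] = 9.15 − 4.62X; [B1] = 4.62X; [A2] = 4.62X.
Kc = [B1] [A2] / ([A1] [B2]).
This equals 0.739 at X = 0.619 (the root in 0 < X < 1).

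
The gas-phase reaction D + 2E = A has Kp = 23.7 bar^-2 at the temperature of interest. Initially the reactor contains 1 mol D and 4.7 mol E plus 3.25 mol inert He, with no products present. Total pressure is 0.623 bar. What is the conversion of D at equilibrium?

X = 0.646

Basis: 1 mol D initially; let X = conversion of D. Extent ξ = X.
Species balance: n_D = 1 − X; n_E = 4.7 − 2X; n_A = X; n_I = 3.25 (inert).
Summing: n_T = 8.95 − 2X.
y_i = n_i/n_T, p_i = y_i·P. Kp = p_A / (p_D p_E^2).
Equating to 23.7 bar^-2 and solving on 0 < X < 1: X = 0.646.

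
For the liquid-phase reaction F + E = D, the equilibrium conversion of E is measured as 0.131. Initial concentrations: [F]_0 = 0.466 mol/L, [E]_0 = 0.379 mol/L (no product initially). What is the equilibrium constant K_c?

Let X = conversion of E.
Concentrations: [F] = 0.466 − 0.379X; [E] = 0.379 − 0.379X; [D] = 0.379X.
At X = 0.131: [F] = 0.416, [E] = 0.329, [D] = 0.0496.
K_c = [D] / ([F] [E]) = 0.362 L/mol.

K_c = 0.362 L/mol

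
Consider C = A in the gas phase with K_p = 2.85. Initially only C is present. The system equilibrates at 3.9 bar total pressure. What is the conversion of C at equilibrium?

Let X = conversion of C (basis 1 mol C); extent of reaction ξ = X.
Mole table: n_C = 1 − X; n_A = X.
Total moles n_T = 1 (Δν = 0, constant).
Mole fractions y_i = n_i/n_T; K_p = p_A / (p_C) with p_i = y_i·P.
This yields a degree-1 equation in X; solving on (0,1), X = 0.740.

X = 0.740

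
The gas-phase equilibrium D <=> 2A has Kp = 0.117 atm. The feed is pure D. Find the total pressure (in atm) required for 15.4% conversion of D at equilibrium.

P = 1.2 atm

Take 1 mol D as basis and let X be its fractional conversion, so ξ = X.
Species balance: n_D = 1 − X; n_A = 2X.
Summing: n_T = 1 + X.
Kp = p_A^2 / (p_D) with p_i = (n_i/n_T)·P.
At X = 0.154: the mole-fraction product g(X) = Π y_i^ν_i = 0.09717. Since Kp = g(X)·P^{1}, P = (Kp/g)^(1/1) = (0.117/0.09717)^(1/1) = 1.2 atm.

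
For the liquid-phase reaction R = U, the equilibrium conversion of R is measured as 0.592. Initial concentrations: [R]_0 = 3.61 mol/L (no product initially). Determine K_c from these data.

Let X = conversion of R.
Concentrations: [R] = 3.61 − 3.61X; [U] = 3.61X.
At X = 0.592: [R] = 1.47, [U] = 2.14.
K_c = [U] / ([R]) = 1.45.

K_c = 1.45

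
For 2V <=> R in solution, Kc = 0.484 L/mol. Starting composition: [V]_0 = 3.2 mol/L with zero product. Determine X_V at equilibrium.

X = 0.571

Let X = conversion of V; extent ξ = 3.2X/2 mol/L.
Concentrations: [V] = 3.2 − 3.2X; [R] = 1.6X.
Kc = [R] / ([V]^2).
This equals 0.484 at X = 0.571 (the root in 0 < X < 1).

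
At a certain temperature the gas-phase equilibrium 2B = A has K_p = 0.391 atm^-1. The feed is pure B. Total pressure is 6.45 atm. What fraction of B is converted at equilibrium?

X = 0.700

Take 1 mol B as basis and let X be its fractional conversion, so ξ = 0.5X.
Moles: n_B = 1 − X; n_A = 0.5X.
n_T = Σnᵢ = 1 − 0.5X.
Mole fractions y_i = n_i/n_T; K_p = p_A / (p_B^2) with p_i = y_i·P.
Setting this equal to 0.391 atm^-1 and taking the physical root (0 < X < 1) gives X = 0.700.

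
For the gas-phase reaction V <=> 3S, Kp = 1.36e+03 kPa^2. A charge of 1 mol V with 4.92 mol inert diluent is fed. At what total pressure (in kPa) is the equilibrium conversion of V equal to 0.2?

Take 1 mol V as basis and let X be its fractional conversion, so ξ = X.
Species balance: n_V = 1 − X; n_S = 3X; n_I = 4.92 (inert).
Summing: n_T = 5.92 + 2X.
Kp = p_S^3 / (p_V) with p_i = (n_i/n_T)·P.
At X = 0.2: the mole-fraction product g(X) = Π y_i^ν_i = 0.00676. Since Kp = g(X)·P^{2}, P = (Kp/g)^(1/2) = (1.36e+03/0.00676)^(1/2) = 449 kPa.

P = 449 kPa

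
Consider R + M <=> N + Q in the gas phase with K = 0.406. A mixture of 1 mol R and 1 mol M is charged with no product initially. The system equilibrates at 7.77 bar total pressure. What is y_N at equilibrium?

Basis: 1 mol R initially; let X = conversion of R. Extent ξ = X.
Species balance: n_R = 1 − X; n_M = 1 − X; n_N = X; n_Q = X.
Total moles n_T = 2 (Δν = 0, constant).
Mole fractions y_i = n_i/n_T; K = p_N p_Q / (p_R p_M) with p_i = y_i·P.
Substituting and setting equal to 0.406 gives a polynomial in X; the root in (0,1) is X = 0.389.
Then n_N = 0.389, n_T = 2, so y_N = 0.195.

y_N = 0.195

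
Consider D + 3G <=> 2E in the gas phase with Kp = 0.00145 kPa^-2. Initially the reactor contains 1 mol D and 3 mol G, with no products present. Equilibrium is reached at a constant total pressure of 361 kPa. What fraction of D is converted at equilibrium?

X = 0.770

Let X = conversion of D (basis 1 mol D); extent of reaction ξ = X.
Mole table: n_D = 1 − X; n_G = 3 − 3X; n_E = 2X.
Summing: n_T = 4 − 2X.
With p_i = (n_i/n_T)P, Kp = p_E^2 / (p_D p_G^3).
This yields a degree-4 equation in X; solving on (0,1), X = 0.770.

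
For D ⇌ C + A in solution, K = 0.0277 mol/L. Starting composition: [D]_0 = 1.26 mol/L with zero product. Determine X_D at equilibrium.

Let X = conversion of D; extent ξ = 1.26·X mol/L.
Concentrations: [D] = 1.26 − 1.26X; [C] = 1.26X; [A] = 1.26X.
K = [C] [A] / ([D]).
Equating to 0.0277 mol/L: the physical root is X = 0.138.

X = 0.138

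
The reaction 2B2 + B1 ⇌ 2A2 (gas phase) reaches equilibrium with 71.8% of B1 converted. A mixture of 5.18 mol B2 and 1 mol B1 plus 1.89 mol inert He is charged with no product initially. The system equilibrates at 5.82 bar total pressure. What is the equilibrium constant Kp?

Kp = 0.659 bar^-1

Let X = conversion of B1 (basis 1 mol B1); extent of reaction ξ = X.
Mole table: n_B2 = 5.18 − 2X; n_B1 = 1 − X; n_A2 = 2X; n_I = 1.89 (inert).
Total moles n_T = 8.07 − X.
At X = 0.718: n_B2 = 3.74, n_B1 = 0.282, n_A2 = 1.44, n_T = 7.35.
p_i = (n_i/n_T)·P. Kp = p_A2^2 / (p_B2^2 p_B1) = 0.659 bar^-1.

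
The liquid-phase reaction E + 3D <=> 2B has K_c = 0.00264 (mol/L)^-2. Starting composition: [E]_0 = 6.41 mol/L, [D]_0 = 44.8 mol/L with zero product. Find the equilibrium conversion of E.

X = 0.778

Let X = conversion of E; extent ξ = 6.41·X mol/L.
Concentrations: [E] = 6.41 − 6.41X; [D] = 44.8 − 19.2X; [B] = 12.8X.
K_c = [B]^2 / ([E] [D]^3).
Equating to 0.00264 (mol/L)^-2: the physical root is X = 0.778.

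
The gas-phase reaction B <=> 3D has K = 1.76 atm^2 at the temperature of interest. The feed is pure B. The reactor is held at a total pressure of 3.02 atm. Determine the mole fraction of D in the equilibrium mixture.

y_D = 0.468

Take 1 mol B as basis and let X be its fractional conversion, so ξ = X.
Moles: n_B = 1 − X; n_D = 3X.
Summing: n_T = 1 + 2X.
y_i = n_i/n_T, p_i = y_i·P. K = p_D^3 / (p_B).
Equating to 1.76 atm^2 and solving on 0 < X < 1: X = 0.227.
Then n_D = 0.681, n_T = 1.45, so y_D = 0.468.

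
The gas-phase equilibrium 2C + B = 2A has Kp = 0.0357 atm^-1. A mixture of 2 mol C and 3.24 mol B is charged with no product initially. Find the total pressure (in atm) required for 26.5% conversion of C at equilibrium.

P = 6.09 atm

Take 2 mol C as basis and let X be its fractional conversion, so ξ = X.
At extent ξ: n_C = 2 − 2X; n_B = 3.24 − X; n_A = 2X.
n_T = Σnᵢ = 5.24 − X.
Kp = p_A^2 / (p_C^2 p_B) with p_i = (n_i/n_T)·P.
At X = 0.265: the mole-fraction product g(X) = Π y_i^ν_i = 0.2174. Since Kp = g(X)·P^{-1}, P = (g/Kp)^(1/1) = (0.2174/0.0357)^(1/1) = 6.09 atm.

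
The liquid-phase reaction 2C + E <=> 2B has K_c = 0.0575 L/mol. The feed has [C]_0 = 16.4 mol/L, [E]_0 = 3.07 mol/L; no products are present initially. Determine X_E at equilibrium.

X = 0.575

Let X = conversion of E; extent ξ = 3.07·X mol/L.
Concentrations: [C] = 16.4 − 6.14X; [E] = 3.07 − 3.07X; [B] = 6.14X.
K_c = [B]^2 / ([C]^2 [E]).
This equals 0.0575 at X = 0.575 (the root in 0 < X < 1).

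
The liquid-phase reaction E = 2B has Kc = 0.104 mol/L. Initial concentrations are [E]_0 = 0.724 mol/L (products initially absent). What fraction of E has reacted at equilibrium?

X = 0.172

Let X = conversion of E; extent ξ = 0.724·X mol/L.
Concentrations: [E] = 0.724 − 0.724X; [B] = 1.45X.
Kc = [B]^2 / ([E]).
Solving Kc = 0.104 for X ∈ (0,1): X = 0.172.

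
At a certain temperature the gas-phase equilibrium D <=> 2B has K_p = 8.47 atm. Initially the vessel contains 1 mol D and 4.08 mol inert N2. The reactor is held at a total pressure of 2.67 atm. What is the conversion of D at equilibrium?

Take 1 mol D as basis and let X be its fractional conversion, so ξ = X.
Moles: n_D = 1 − X; n_B = 2X; n_I = 4.08 (inert).
Total moles n_T = 5.08 + X.
y_i = n_i/n_T, p_i = y_i·P. K_p = p_B^2 / (p_D).
Setting this equal to 8.47 atm and taking the physical root (0 < X < 1) gives X = 0.847.

X = 0.847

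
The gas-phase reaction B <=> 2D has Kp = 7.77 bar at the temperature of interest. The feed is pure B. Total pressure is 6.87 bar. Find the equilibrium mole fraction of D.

y_D = 0.639

Take 1 mol B as basis and let X be its fractional conversion, so ξ = X.
Moles: n_B = 1 − X; n_D = 2X.
n_T = Σnᵢ = 1 + X.
Mole fractions y_i = n_i/n_T; Kp = p_D^2 / (p_B) with p_i = y_i·P.
Equating to 7.77 bar and solving on 0 < X < 1: X = 0.469.
Then n_D = 0.939, n_T = 1.47, so y_D = 0.639.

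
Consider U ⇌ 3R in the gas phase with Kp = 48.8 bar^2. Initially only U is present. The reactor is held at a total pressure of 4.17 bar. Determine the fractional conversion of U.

Basis: 1 mol U initially; let X = conversion of U. Extent ξ = X.
Mole table: n_U = 1 − X; n_R = 3X.
Summing: n_T = 1 + 2X.
y_i = n_i/n_T, p_i = y_i·P. Kp = p_R^3 / (p_U).
Substituting and setting equal to 48.8 bar^2 gives a polynomial in X; the root in (0,1) is X = 0.588.

X = 0.588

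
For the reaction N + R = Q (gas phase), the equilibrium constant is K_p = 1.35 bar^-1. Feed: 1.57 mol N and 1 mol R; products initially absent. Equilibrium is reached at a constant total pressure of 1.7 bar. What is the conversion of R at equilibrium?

X = 0.538

Let X = conversion of R (basis 1 mol R); extent of reaction ξ = X.
Moles: n_N = 1.57 − X; n_R = 1 − X; n_Q = X.
Summing: n_T = 2.57 − X.
y_i = n_i/n_T, p_i = y_i·P. K_p = p_Q / (p_N p_R).
Setting this equal to 1.35 bar^-1 and taking the physical root (0 < X < 1) gives X = 0.538.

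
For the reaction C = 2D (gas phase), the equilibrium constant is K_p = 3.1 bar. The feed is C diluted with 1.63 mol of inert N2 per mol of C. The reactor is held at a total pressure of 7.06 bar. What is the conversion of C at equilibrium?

Let X = conversion of C (basis 1 mol C); extent of reaction ξ = X.
Mole table: n_C = 1 − X; n_D = 2X; n_I = 1.63 (inert).
n_T = Σnᵢ = 2.63 + X.
Mole fractions y_i = n_i/n_T; K_p = p_D^2 / (p_C) with p_i = y_i·P.
This yields a degree-2 equation in X; solving on (0,1), X = 0.436.

X = 0.436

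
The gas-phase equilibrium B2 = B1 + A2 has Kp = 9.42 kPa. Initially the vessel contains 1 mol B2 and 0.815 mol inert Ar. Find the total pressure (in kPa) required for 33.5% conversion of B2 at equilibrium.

P = 120 kPa

Basis: 1 mol B2 initially; let X = conversion of B2. Extent ξ = X.
Moles: n_B2 = 1 − X; n_B1 = X; n_A2 = X; n_I = 0.815 (inert).
Total moles n_T = 1.81 + X.
Kp = p_B1 p_A2 / (p_B2) with p_i = (n_i/n_T)·P.
At X = 0.335: the mole-fraction product g(X) = Π y_i^ν_i = 0.07849. Since Kp = g(X)·P^{1}, P = (Kp/g)^(1/1) = (9.42/0.07849)^(1/1) = 120 kPa.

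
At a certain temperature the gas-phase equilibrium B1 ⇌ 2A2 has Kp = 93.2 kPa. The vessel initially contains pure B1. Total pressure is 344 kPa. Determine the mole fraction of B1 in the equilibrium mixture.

y_B1 = 0.598

Take 1 mol B1 as basis and let X be its fractional conversion, so ξ = X.
Moles: n_B1 = 1 − X; n_A2 = 2X.
Total moles n_T = 1 + X.
Mole fractions y_i = n_i/n_T; Kp = p_A2^2 / (p_B1) with p_i = y_i·P.
Substituting and setting equal to 93.2 kPa gives a polynomial in X; the root in (0,1) is X = 0.252.
Then n_B1 = 0.748, n_T = 1.25, so y_B1 = 0.598.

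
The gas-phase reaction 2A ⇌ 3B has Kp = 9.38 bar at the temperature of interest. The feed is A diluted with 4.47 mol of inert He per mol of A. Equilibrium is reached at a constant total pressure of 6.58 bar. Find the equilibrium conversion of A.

X = 0.659

Basis: 1 mol A initially; let X = conversion of A. Extent ξ = 0.5X.
Moles: n_A = 1 − X; n_B = 1.5X; n_I = 4.47 (inert).
Total moles n_T = 5.47 + 0.5X.
y_i = n_i/n_T, p_i = y_i·P. Kp = p_B^3 / (p_A^2).
Equating to 9.38 bar and solving on 0 < X < 1: X = 0.659.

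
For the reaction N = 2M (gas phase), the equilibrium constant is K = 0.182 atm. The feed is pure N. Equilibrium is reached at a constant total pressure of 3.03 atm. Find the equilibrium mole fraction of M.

Take 1 mol N as basis and let X be its fractional conversion, so ξ = X.
At extent ξ: n_N = 1 − X; n_M = 2X.
Summing: n_T = 1 + X.
Mole fractions y_i = n_i/n_T; K = p_M^2 / (p_N) with p_i = y_i·P.
Setting this equal to 0.182 atm and taking the physical root (0 < X < 1) gives X = 0.122.
Then n_M = 0.243, n_T = 1.12, so y_M = 0.217.

y_M = 0.217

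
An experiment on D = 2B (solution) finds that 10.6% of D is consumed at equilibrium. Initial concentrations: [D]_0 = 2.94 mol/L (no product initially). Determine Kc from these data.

Kc = 0.148 mol/L

Let X = conversion of D.
Concentrations: [D] = 2.94 − 2.94X; [B] = 5.88X.
At X = 0.106: [D] = 2.63, [B] = 0.623.
Kc = [B]^2 / ([D]) = 0.148 mol/L.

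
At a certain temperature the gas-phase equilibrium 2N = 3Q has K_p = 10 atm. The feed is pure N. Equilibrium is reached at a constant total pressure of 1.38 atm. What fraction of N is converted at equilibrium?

X = 0.674

Take 1 mol N as basis and let X be its fractional conversion, so ξ = 0.5X.
At extent ξ: n_N = 1 − X; n_Q = 1.5X.
n_T = Σnᵢ = 1 + 0.5X.
y_i = n_i/n_T, p_i = y_i·P. K_p = p_Q^3 / (p_N^2).
Equating to 10 atm and solving on 0 < X < 1: X = 0.674.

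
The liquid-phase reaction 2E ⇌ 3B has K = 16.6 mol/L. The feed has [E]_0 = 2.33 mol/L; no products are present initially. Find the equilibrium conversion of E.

Let X = conversion of E; extent ξ = 2.33X/2 mol/L.
Concentrations: [E] = 2.33 − 2.33X; [B] = 3.5X.
K = [B]^3 / ([E]^2).
Equating to 16.6 mol/L: the physical root is X = 0.644.

X = 0.644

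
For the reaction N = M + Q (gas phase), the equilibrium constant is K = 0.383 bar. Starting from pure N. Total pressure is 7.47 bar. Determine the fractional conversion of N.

Basis: 1 mol N initially; let X = conversion of N. Extent ξ = X.
Moles: n_N = 1 − X; n_M = X; n_Q = X.
Summing: n_T = 1 + X.
y_i = n_i/n_T, p_i = y_i·P. K = p_M p_Q / (p_N).
Setting this equal to 0.383 bar and taking the physical root (0 < X < 1) gives X = 0.221.

X = 0.221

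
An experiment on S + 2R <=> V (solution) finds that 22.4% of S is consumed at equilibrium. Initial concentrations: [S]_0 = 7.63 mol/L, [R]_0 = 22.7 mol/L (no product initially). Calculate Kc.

Kc = 0.000776 (mol/L)^-2

Let X = conversion of S.
Concentrations: [S] = 7.63 − 7.63X; [R] = 22.7 − 15.3X; [V] = 7.63X.
At X = 0.224: [S] = 5.92, [R] = 19.3, [V] = 1.71.
Kc = [V] / ([S] [R]^2) = 0.000776 (mol/L)^-2.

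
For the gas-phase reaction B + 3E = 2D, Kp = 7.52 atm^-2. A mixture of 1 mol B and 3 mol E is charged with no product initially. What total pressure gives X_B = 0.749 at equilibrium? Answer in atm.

P = 4.18 atm

Basis: 1 mol B initially; let X = conversion of B. Extent ξ = X.
Moles: n_B = 1 − X; n_E = 3 − 3X; n_D = 2X.
n_T = Σnᵢ = 4 − 2X.
Kp = p_D^2 / (p_B p_E^3) with p_i = (n_i/n_T)·P.
At X = 0.749: the mole-fraction product g(X) = Π y_i^ν_i = 131.1. Since Kp = g(X)·P^{-2}, P = (g/Kp)^(1/2) = (131.1/7.52)^(1/2) = 4.18 atm.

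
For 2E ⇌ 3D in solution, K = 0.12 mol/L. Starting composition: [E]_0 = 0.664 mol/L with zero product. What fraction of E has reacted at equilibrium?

Let X = conversion of E; extent ξ = 0.664X/2 mol/L.
Concentrations: [E] = 0.664 − 0.664X; [D] = 0.996X.
K = [D]^3 / ([E]^2).
This equals 0.12 at X = 0.298 (the root in 0 < X < 1).

X = 0.298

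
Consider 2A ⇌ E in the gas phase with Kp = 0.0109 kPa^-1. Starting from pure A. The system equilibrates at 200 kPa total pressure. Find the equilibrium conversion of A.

X = 0.679

Take 1 mol A as basis and let X be its fractional conversion, so ξ = 0.5X.
Mole table: n_A = 1 − X; n_E = 0.5X.
Summing: n_T = 1 − 0.5X.
Mole fractions y_i = n_i/n_T; Kp = p_E / (p_A^2) with p_i = y_i·P.
Substituting and setting equal to 0.0109 kPa^-1 gives a polynomial in X; the root in (0,1) is X = 0.679.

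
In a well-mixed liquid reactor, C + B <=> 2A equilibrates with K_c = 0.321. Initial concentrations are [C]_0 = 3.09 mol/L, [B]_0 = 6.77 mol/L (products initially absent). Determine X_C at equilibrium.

X = 0.320

Let X = conversion of C; extent ξ = 3.09·X mol/L.
Concentrations: [C] = 3.09 − 3.09X; [B] = 6.77 − 3.09X; [A] = 6.18X.
K_c = [A]^2 / ([C] [B]).
Solving K_c = 0.321 for X ∈ (0,1): X = 0.320.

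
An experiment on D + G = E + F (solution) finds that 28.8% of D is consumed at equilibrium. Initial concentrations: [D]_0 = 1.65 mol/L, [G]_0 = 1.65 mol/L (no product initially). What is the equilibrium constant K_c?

K_c = 0.164

Let X = conversion of D.
Concentrations: [D] = 1.65 − 1.65X; [G] = 1.65 − 1.65X; [E] = 1.65X; [F] = 1.65X.
At X = 0.288: [D] = 1.17, [G] = 1.17, [E] = 0.475, [F] = 0.475.
K_c = [E] [F] / ([D] [G]) = 0.164.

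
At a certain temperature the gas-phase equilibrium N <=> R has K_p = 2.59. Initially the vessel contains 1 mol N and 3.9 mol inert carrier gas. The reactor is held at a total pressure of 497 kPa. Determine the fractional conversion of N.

X = 0.721

Take 1 mol N as basis and let X be its fractional conversion, so ξ = X.
Species balance: n_N = 1 − X; n_R = X; n_I = 3.9 (inert).
n_T stays at 4.9 (no change in mole number).
With p_i = (n_i/n_T)P, K_p = p_R / (p_N).
Substituting and setting equal to 2.59 gives a polynomial in X; the root in (0,1) is X = 0.721.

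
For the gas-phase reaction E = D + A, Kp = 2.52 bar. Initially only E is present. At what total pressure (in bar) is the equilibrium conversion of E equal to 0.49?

P = 7.98 bar

Let X = conversion of E (basis 1 mol E); extent of reaction ξ = X.
Mole table: n_E = 1 − X; n_D = X; n_A = X.
n_T = Σnᵢ = 1 + X.
Kp = p_D p_A / (p_E) with p_i = (n_i/n_T)·P.
At X = 0.49: the mole-fraction product g(X) = Π y_i^ν_i = 0.316. Since Kp = g(X)·P^{1}, P = (Kp/g)^(1/1) = (2.52/0.316)^(1/1) = 7.98 bar.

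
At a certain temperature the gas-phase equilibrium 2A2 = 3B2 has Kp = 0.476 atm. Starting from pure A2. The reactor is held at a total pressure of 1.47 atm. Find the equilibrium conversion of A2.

X = 0.359

Take 1 mol A2 as basis and let X be its fractional conversion, so ξ = 0.5X.
Species balance: n_A2 = 1 − X; n_B2 = 1.5X.
Total moles n_T = 1 + 0.5X.
With p_i = (n_i/n_T)P, Kp = p_B2^3 / (p_A2^2).
Equating to 0.476 atm and solving on 0 < X < 1: X = 0.359.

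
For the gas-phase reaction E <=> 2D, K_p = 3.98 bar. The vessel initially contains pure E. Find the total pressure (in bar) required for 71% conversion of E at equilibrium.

Let X = conversion of E (basis 1 mol E); extent of reaction ξ = X.
Moles: n_E = 1 − X; n_D = 2X.
Summing: n_T = 1 + X.
K_p = p_D^2 / (p_E) with p_i = (n_i/n_T)·P.
At X = 0.71: the mole-fraction product g(X) = Π y_i^ν_i = 4.066. Since K_p = g(X)·P^{1}, P = (K_p/g)^(1/1) = (3.98/4.066)^(1/1) = 0.979 bar.

P = 0.979 bar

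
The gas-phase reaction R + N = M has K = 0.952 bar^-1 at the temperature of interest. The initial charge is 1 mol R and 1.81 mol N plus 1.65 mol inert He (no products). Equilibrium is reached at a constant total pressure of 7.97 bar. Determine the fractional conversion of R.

X = 0.692

Take 1 mol R as basis and let X be its fractional conversion, so ξ = X.
At extent ξ: n_R = 1 − X; n_N = 1.81 − X; n_M = X; n_I = 1.65 (inert).
n_T = Σnᵢ = 4.46 − X.
With p_i = (n_i/n_T)P, K = p_M / (p_R p_N).
Equating to 0.952 bar^-1 and solving on 0 < X < 1: X = 0.692.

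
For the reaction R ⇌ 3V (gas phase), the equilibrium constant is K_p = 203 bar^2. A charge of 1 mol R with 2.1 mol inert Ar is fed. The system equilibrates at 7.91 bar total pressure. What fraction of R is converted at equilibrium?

Let X = conversion of R (basis 1 mol R); extent of reaction ξ = X.
Moles: n_R = 1 − X; n_V = 3X; n_I = 2.1 (inert).
n_T = Σnᵢ = 3.1 + 2X.
y_i = n_i/n_T, p_i = y_i·P. K_p = p_V^3 / (p_R).
This yields a degree-3 equation in X; solving on (0,1), X = 0.805.

X = 0.805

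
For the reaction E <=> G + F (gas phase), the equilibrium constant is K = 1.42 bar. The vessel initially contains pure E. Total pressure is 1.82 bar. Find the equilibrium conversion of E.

Let X = conversion of E (basis 1 mol E); extent of reaction ξ = X.
At extent ξ: n_E = 1 − X; n_G = X; n_F = X.
Summing: n_T = 1 + X.
Mole fractions y_i = n_i/n_T; K = p_G p_F / (p_E) with p_i = y_i·P.
Equating to 1.42 bar and solving on 0 < X < 1: X = 0.662.

X = 0.662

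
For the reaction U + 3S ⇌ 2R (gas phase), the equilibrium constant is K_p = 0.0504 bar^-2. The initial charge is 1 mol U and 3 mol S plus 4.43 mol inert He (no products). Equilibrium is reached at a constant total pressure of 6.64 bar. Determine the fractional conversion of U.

X = 0.265

Basis: 1 mol U initially; let X = conversion of U. Extent ξ = X.
At extent ξ: n_U = 1 − X; n_S = 3 − 3X; n_R = 2X; n_I = 4.43 (inert).
Total moles n_T = 8.43 − 2X.
With p_i = (n_i/n_T)P, K_p = p_R^2 / (p_U p_S^3).
Equating to 0.0504 bar^-2 and solving on 0 < X < 1: X = 0.265.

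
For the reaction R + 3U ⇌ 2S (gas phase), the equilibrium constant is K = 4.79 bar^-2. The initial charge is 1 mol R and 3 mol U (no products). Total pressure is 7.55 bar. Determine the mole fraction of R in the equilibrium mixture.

y_R = 0.087

Take 1 mol R as basis and let X be its fractional conversion, so ξ = X.
Mole table: n_R = 1 − X; n_U = 3 − 3X; n_S = 2X.
Summing: n_T = 4 − 2X.
With p_i = (n_i/n_T)P, K = p_S^2 / (p_R p_U^3).
This yields a degree-4 equation in X; solving on (0,1), X = 0.789.
Then n_R = 0.211, n_T = 2.42, so y_R = 0.087.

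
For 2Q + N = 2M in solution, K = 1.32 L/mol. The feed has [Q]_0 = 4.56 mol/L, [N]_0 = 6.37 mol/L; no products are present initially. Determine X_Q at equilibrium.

X = 0.714

Let X = conversion of Q; extent ξ = 4.56X/2 mol/L.
Concentrations: [Q] = 4.56 − 4.56X; [N] = 6.37 − 2.28X; [M] = 4.56X.
K = [M]^2 / ([Q]^2 [N]).
This equals 1.32 at X = 0.714 (the root in 0 < X < 1).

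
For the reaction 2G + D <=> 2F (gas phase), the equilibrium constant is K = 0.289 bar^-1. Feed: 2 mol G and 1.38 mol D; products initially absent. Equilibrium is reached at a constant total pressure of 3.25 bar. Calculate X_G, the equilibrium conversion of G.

X = 0.360

Take 2 mol G as basis and let X be its fractional conversion, so ξ = X.
Moles: n_G = 2 − 2X; n_D = 1.38 − X; n_F = 2X.
n_T = Σnᵢ = 3.38 − X.
With p_i = (n_i/n_T)P, K = p_F^2 / (p_G^2 p_D).
Equating to 0.289 bar^-1 and solving on 0 < X < 1: X = 0.360.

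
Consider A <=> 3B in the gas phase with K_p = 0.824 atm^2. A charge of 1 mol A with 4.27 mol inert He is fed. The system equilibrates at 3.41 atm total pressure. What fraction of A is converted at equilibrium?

X = 0.389

Take 1 mol A as basis and let X be its fractional conversion, so ξ = X.
At extent ξ: n_A = 1 − X; n_B = 3X; n_I = 4.27 (inert).
Total moles n_T = 5.27 + 2X.
With p_i = (n_i/n_T)P, K_p = p_B^3 / (p_A).
This yields a degree-3 equation in X; solving on (0,1), X = 0.389.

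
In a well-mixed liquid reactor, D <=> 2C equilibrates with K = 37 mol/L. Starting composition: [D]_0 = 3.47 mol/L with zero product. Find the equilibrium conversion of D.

X = 0.775

Let X = conversion of D; extent ξ = 3.47·X mol/L.
Concentrations: [D] = 3.47 − 3.47X; [C] = 6.94X.
K = [C]^2 / ([D]).
This equals 37 at X = 0.775 (the root in 0 < X < 1).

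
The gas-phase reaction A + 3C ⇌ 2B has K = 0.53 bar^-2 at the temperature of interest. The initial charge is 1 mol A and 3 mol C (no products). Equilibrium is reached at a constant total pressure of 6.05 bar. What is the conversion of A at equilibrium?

X = 0.614

Take 1 mol A as basis and let X be its fractional conversion, so ξ = X.
At extent ξ: n_A = 1 − X; n_C = 3 − 3X; n_B = 2X.
n_T = Σnᵢ = 4 − 2X.
Mole fractions y_i = n_i/n_T; K = p_B^2 / (p_A p_C^3) with p_i = y_i·P.
Equating to 0.53 bar^-2 and solving on 0 < X < 1: X = 0.614.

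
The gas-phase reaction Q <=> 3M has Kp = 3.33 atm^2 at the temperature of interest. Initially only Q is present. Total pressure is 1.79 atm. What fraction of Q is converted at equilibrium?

Let X = conversion of Q (basis 1 mol Q); extent of reaction ξ = X.
Species balance: n_Q = 1 − X; n_M = 3X.
Summing: n_T = 1 + 2X.
y_i = n_i/n_T, p_i = y_i·P. Kp = p_M^3 / (p_Q).
Setting this equal to 3.33 atm^2 and taking the physical root (0 < X < 1) gives X = 0.423.

X = 0.423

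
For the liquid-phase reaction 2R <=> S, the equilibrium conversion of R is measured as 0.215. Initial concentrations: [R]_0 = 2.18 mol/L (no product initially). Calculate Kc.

Kc = 0.08 L/mol

Let X = conversion of R.
Concentrations: [R] = 2.18 − 2.18X; [S] = 1.09X.
At X = 0.215: [R] = 1.71, [S] = 0.234.
Kc = [S] / ([R]^2) = 0.08 L/mol.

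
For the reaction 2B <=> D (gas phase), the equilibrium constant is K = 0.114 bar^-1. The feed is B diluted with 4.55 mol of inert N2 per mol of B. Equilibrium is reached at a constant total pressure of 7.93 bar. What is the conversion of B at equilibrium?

X = 0.208

Let X = conversion of B (basis 1 mol B); extent of reaction ξ = 0.5X.
Mole table: n_B = 1 − X; n_D = 0.5X; n_I = 4.55 (inert).
Total moles n_T = 5.55 − 0.5X.
y_i = n_i/n_T, p_i = y_i·P. K = p_D / (p_B^2).
Equating to 0.114 bar^-1 and solving on 0 < X < 1: X = 0.208.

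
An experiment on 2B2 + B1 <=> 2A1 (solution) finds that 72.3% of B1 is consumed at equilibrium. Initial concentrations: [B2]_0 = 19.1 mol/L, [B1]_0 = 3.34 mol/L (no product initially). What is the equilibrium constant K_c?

Let X = conversion of B1.
Concentrations: [B2] = 19.1 − 6.68X; [B1] = 3.34 − 3.34X; [A1] = 6.68X.
At X = 0.723: [B2] = 14.3, [B1] = 0.925, [A1] = 4.83.
K_c = [A1]^2 / ([B2]^2 [B1]) = 0.124 L/mol.

K_c = 0.124 L/mol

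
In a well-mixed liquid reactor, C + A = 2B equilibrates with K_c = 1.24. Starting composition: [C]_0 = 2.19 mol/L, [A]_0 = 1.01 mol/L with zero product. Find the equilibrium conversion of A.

Let X = conversion of A; extent ξ = 1.01·X mol/L.
Concentrations: [C] = 2.19 − 1.01X; [A] = 1.01 − 1.01X; [B] = 2.02X.
K_c = [B]^2 / ([C] [A]).
This equals 1.24 at X = 0.505 (the root in 0 < X < 1).

X = 0.505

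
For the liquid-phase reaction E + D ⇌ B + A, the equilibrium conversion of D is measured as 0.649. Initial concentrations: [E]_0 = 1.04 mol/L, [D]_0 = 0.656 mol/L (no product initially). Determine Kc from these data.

Kc = 1.28

Let X = conversion of D.
Concentrations: [E] = 1.04 − 0.656X; [D] = 0.656 − 0.656X; [B] = 0.656X; [A] = 0.656X.
At X = 0.649: [E] = 0.614, [D] = 0.23, [B] = 0.426, [A] = 0.426.
Kc = [B] [A] / ([E] [D]) = 1.28.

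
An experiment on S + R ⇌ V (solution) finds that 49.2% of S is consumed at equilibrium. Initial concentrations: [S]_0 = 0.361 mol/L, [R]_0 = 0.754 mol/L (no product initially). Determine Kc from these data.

Kc = 1.68 L/mol

Let X = conversion of S.
Concentrations: [S] = 0.361 − 0.361X; [R] = 0.754 − 0.361X; [V] = 0.361X.
At X = 0.492: [S] = 0.183, [R] = 0.576, [V] = 0.178.
Kc = [V] / ([S] [R]) = 1.68 L/mol.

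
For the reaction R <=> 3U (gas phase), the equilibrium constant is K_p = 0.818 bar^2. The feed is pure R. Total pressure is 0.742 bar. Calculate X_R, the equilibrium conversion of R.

X = 0.479

Take 1 mol R as basis and let X be its fractional conversion, so ξ = X.
Species balance: n_R = 1 − X; n_U = 3X.
Summing: n_T = 1 + 2X.
y_i = n_i/n_T, p_i = y_i·P. K_p = p_U^3 / (p_R).
Setting this equal to 0.818 bar^2 and taking the physical root (0 < X < 1) gives X = 0.479.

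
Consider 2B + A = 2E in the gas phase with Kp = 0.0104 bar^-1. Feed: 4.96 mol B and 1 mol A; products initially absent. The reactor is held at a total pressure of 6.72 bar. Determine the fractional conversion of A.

Take 1 mol A as basis and let X be its fractional conversion, so ξ = X.
Species balance: n_B = 4.96 − 2X; n_A = 1 − X; n_E = 2X.
n_T = Σnᵢ = 5.96 − X.
With p_i = (n_i/n_T)P, Kp = p_E^2 / (p_B^2 p_A).
Equating to 0.0104 bar^-1 and solving on 0 < X < 1: X = 0.220.

X = 0.220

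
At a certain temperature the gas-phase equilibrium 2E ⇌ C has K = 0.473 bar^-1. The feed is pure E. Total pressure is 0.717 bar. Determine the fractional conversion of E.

X = 0.349

Let X = conversion of E (basis 1 mol E); extent of reaction ξ = 0.5X.
Moles: n_E = 1 − X; n_C = 0.5X.
Summing: n_T = 1 − 0.5X.
Mole fractions y_i = n_i/n_T; K = p_C / (p_E^2) with p_i = y_i·P.
Equating to 0.473 bar^-1 and solving on 0 < X < 1: X = 0.349.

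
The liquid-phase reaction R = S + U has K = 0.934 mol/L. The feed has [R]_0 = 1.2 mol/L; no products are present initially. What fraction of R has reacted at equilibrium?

X = 0.575

Let X = conversion of R; extent ξ = 1.2·X mol/L.
Concentrations: [R] = 1.2 − 1.2X; [S] = 1.2X; [U] = 1.2X.
K = [S] [U] / ([R]).
Equating to 0.934 mol/L: the physical root is X = 0.575.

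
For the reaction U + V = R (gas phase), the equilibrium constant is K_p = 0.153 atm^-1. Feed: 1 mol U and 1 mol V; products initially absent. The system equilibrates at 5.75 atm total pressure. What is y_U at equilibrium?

y_U = 0.422

Take 1 mol U as basis and let X be its fractional conversion, so ξ = X.
Moles: n_U = 1 − X; n_V = 1 − X; n_R = X.
n_T = Σnᵢ = 2 − X.
y_i = n_i/n_T, p_i = y_i·P. K_p = p_R / (p_U p_V).
Equating to 0.153 atm^-1 and solving on 0 < X < 1: X = 0.271.
Then n_U = 0.729, n_T = 1.73, so y_U = 0.422.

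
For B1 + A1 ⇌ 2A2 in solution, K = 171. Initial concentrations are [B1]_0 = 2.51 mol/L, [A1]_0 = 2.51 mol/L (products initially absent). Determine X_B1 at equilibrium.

Let X = conversion of B1; extent ξ = 2.51·X mol/L.
Concentrations: [B1] = 2.51 − 2.51X; [A1] = 2.51 − 2.51X; [A2] = 5.02X.
K = [A2]^2 / ([B1] [A1]).
Setting equal to 171 and solving for X on (0,1) gives X = 0.867.

X = 0.867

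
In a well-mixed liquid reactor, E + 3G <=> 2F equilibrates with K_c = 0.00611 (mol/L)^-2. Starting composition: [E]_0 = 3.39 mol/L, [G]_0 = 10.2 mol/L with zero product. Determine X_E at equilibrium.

X = 0.320

Let X = conversion of E; extent ξ = 3.39·X mol/L.
Concentrations: [E] = 3.39 − 3.39X; [G] = 10.2 − 10.2X; [F] = 6.78X.
K_c = [F]^2 / ([E] [G]^3).
Equating to 0.00611 (mol/L)^-2: the physical root is X = 0.320.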